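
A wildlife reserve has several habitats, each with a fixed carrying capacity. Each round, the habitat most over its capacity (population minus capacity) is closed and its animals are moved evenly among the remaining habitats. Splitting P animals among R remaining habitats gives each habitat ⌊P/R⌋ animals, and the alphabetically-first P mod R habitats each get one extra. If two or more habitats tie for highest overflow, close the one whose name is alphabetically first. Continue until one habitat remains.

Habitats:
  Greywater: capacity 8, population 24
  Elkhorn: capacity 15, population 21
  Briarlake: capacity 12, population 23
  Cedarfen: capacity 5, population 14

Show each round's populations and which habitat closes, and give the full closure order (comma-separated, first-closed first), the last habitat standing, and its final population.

Closure order: Greywater, Briarlake, Cedarfen
Last habitat: Elkhorn with 82 animals

Round 1: Briarlake=23 Cedarfen=14 Elkhorn=21 Greywater=24 → close Greywater (overflow 16)
  24÷3 = 8 each, +1 to first 0
Round 2: Briarlake=31 Cedarfen=22 Elkhorn=29 → close Briarlake (overflow 19)
  31÷2 = 15 each, +1 to first 1
Round 3: Cedarfen=38 Elkhorn=44 → close Cedarfen (overflow 33)
  38÷1 = 38 each, +1 to first 0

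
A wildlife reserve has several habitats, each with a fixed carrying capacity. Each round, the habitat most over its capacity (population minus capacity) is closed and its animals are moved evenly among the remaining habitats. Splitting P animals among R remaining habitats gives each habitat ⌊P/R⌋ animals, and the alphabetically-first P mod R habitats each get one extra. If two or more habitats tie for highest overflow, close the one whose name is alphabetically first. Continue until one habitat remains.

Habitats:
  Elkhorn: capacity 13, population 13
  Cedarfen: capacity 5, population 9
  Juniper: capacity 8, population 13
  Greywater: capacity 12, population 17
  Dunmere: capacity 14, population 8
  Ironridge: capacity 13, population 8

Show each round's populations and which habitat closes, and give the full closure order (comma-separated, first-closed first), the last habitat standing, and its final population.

Closure order: Greywater, Cedarfen, Juniper, Elkhorn, Dunmere
Last habitat: Ironridge with 68 animals

Round 1: Cedarfen=9 Dunmere=8 Elkhorn=13 Greywater=17 Ironridge=8 Juniper=13 → close Greywater (overflow 5)
  17÷5 = 3 each, +1 to first 2
Round 2: Cedarfen=13 Dunmere=12 Elkhorn=16 Ironridge=11 Juniper=16 → close Cedarfen (overflow 8)
  13÷4 = 3 each, +1 to first 1
Round 3: Dunmere=16 Elkhorn=19 Ironridge=14 Juniper=19 → close Juniper (overflow 11)
  19÷3 = 6 each, +1 to first 1
Round 4: Dunmere=23 Elkhorn=25 Ironridge=20 → close Elkhorn (overflow 12)
  25÷2 = 12 each, +1 to first 1
Round 5: Dunmere=36 Ironridge=32 → close Dunmere (overflow 22)
  36÷1 = 36 each, +1 to first 0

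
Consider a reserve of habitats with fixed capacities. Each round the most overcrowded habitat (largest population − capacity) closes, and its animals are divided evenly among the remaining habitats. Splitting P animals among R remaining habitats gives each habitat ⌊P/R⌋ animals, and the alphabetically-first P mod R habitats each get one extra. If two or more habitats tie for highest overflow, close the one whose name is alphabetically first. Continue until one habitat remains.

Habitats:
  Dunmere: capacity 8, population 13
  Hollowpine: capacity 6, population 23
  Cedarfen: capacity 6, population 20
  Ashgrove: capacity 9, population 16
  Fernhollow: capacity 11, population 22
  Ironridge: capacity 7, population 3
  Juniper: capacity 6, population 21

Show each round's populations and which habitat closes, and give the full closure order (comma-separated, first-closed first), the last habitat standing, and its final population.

Closure order: Hollowpine, Cedarfen, Juniper, Fernhollow, Ashgrove, Dunmere
Last habitat: Ironridge with 118 animals

Round 1: Ashgrove=16 Cedarfen=20 Dunmere=13 Fernhollow=22 Hollowpine=23 Ironridge=3 Juniper=21 → close Hollowpine (overflow 17)
  23÷6 = 3 each, +1 to first 5
Round 2: Ashgrove=20 Cedarfen=24 Dunmere=17 Fernhollow=26 Ironridge=7 Juniper=24 → close Cedarfen (overflow 18)
  24÷5 = 4 each, +1 to first 4
Round 3: Ashgrove=25 Dunmere=22 Fernhollow=31 Ironridge=12 Juniper=28 → close Juniper (overflow 22)
  28÷4 = 7 each, +1 to first 0
Round 4: Ashgrove=32 Dunmere=29 Fernhollow=38 Ironridge=19 → close Fernhollow (overflow 27)
  38÷3 = 12 each, +1 to first 2
Round 5: Ashgrove=45 Dunmere=42 Ironridge=31 → close Ashgrove (overflow 36)
  45÷2 = 22 each, +1 to first 1
Round 6: Dunmere=65 Ironridge=53 → close Dunmere (overflow 57)
  65÷1 = 65 each, +1 to first 0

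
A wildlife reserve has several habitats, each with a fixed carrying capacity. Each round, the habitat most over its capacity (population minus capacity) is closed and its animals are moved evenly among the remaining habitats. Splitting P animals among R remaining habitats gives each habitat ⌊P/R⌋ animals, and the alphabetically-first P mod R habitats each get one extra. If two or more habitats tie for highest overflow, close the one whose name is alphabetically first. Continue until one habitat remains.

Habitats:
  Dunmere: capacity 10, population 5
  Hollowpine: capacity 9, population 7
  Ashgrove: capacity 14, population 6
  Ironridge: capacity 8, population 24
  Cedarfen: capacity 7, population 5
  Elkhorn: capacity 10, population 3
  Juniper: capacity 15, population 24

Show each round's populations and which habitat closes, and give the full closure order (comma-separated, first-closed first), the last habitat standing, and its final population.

Closure order: Ironridge, Juniper, Cedarfen, Hollowpine, Dunmere, Ashgrove
Last habitat: Elkhorn with 74 animals

Round 1: Ashgrove=6 Cedarfen=5 Dunmere=5 Elkhorn=3 Hollowpine=7 Ironridge=24 Juniper=24 → close Ironridge (overflow 16)
  24÷6 = 4 each, +1 to first 0
Round 2: Ashgrove=10 Cedarfen=9 Dunmere=9 Elkhorn=7 Hollowpine=11 Juniper=28 → close Juniper (overflow 13)
  28÷5 = 5 each, +1 to first 3
Round 3: Ashgrove=16 Cedarfen=15 Dunmere=15 Elkhorn=12 Hollowpine=16 → close Cedarfen (overflow 8)
  15÷4 = 3 each, +1 to first 3
Round 4: Ashgrove=20 Dunmere=19 Elkhorn=16 Hollowpine=19 → close Hollowpine (overflow 10)
  19÷3 = 6 each, +1 to first 1
Round 5: Ashgrove=27 Dunmere=25 Elkhorn=22 → close Dunmere (overflow 15)
  25÷2 = 12 each, +1 to first 1
Round 6: Ashgrove=40 Elkhorn=34 → close Ashgrove (overflow 26)
  40÷1 = 40 each, +1 to first 0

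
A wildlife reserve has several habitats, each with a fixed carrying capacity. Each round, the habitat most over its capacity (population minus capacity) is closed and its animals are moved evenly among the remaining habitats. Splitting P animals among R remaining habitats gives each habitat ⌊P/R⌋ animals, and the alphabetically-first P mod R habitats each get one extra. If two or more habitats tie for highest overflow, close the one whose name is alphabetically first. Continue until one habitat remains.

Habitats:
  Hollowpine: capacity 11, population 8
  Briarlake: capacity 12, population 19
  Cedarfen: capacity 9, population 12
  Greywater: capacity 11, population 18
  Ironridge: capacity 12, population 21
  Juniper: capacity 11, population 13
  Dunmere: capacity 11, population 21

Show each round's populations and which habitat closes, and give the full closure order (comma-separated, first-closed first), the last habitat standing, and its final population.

Closure order: Dunmere, Ironridge, Briarlake, Greywater, Cedarfen, Juniper
Last habitat: Hollowpine with 112 animals

Round 1: Briarlake=19 Cedarfen=12 Dunmere=21 Greywater=18 Hollowpine=8 Ironridge=21 Juniper=13 → close Dunmere (overflow 10)
  21÷6 = 3 each, +1 to first 3
Round 2: Briarlake=23 Cedarfen=16 Greywater=22 Hollowpine=11 Ironridge=24 Juniper=16 → close Ironridge (overflow 12)
  24÷5 = 4 each, +1 to first 4
Round 3: Briarlake=28 Cedarfen=21 Greywater=27 Hollowpine=16 Juniper=20 → close Briarlake (overflow 16)
  28÷4 = 7 each, +1 to first 0
Round 4: Cedarfen=28 Greywater=34 Hollowpine=23 Juniper=27 → close Greywater (overflow 23)
  34÷3 = 11 each, +1 to first 1
Round 5: Cedarfen=40 Hollowpine=34 Juniper=38 → close Cedarfen (overflow 31)
  40÷2 = 20 each, +1 to first 0
Round 6: Hollowpine=54 Juniper=58 → close Juniper (overflow 47)
  58÷1 = 58 each, +1 to first 0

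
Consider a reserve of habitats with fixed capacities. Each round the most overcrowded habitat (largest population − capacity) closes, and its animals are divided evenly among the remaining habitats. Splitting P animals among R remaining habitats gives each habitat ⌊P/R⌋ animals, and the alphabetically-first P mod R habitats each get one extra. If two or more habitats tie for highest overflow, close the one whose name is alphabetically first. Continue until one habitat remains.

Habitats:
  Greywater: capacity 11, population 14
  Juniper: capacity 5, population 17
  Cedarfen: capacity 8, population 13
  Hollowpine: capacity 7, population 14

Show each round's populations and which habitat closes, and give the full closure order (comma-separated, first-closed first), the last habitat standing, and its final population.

Closure order: Juniper, Hollowpine, Cedarfen
Last habitat: Greywater with 58 animals

Round 1: Cedarfen=13 Greywater=14 Hollowpine=14 Juniper=17 → close Juniper (overflow 12)
  17÷3 = 5 each, +1 to first 2
Round 2: Cedarfen=19 Greywater=20 Hollowpine=19 → close Hollowpine (overflow 12)
  19÷2 = 9 each, +1 to first 1
Round 3: Cedarfen=29 Greywater=29 → close Cedarfen (overflow 21)
  29÷1 = 29 each, +1 to first 0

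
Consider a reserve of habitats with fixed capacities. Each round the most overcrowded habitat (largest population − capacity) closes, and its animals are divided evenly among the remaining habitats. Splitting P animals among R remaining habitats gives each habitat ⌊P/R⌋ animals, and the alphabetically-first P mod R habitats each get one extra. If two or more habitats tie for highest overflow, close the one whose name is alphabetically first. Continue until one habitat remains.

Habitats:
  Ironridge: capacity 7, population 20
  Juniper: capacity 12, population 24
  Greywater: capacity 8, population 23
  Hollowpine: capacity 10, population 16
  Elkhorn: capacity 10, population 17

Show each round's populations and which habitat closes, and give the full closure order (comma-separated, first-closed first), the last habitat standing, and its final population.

Round 1: Elkhorn=17 Greywater=23 Hollowpine=16 Ironridge=20 Juniper=24 → close Greywater (overflow 15)
  23÷4 = 5 each, +1 to first 3
Round 2: Elkhorn=23 Hollowpine=22 Ironridge=26 Juniper=29 → close Ironridge (overflow 19)
  26÷3 = 8 each, +1 to first 2
Round 3: Elkhorn=32 Hollowpine=31 Juniper=37 → close Juniper (overflow 25)
  37÷2 = 18 each, +1 to first 1
Round 4: Elkhorn=51 Hollowpine=49 → close Elkhorn (overflow 41)
  51÷1 = 51 each, +1 to first 0

Closure order: Greywater, Ironridge, Juniper, Elkhorn
Last habitat: Hollowpine with 100 animals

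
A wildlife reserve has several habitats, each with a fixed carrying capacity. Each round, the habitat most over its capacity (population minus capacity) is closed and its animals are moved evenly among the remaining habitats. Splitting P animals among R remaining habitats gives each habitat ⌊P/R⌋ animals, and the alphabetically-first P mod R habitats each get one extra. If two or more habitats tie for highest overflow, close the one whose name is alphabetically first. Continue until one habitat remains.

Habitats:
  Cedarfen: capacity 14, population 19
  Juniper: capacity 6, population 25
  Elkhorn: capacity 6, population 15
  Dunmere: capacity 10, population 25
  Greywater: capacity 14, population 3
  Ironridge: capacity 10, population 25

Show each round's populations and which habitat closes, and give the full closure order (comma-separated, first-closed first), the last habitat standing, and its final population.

Closure order: Juniper, Dunmere, Ironridge, Elkhorn, Cedarfen
Last habitat: Greywater with 112 animals

Round 1: Cedarfen=19 Dunmere=25 Elkhorn=15 Greywater=3 Ironridge=25 Juniper=25 → close Juniper (overflow 19)
  25÷5 = 5 each, +1 to first 0
Round 2: Cedarfen=24 Dunmere=30 Elkhorn=20 Greywater=8 Ironridge=30 → close Dunmere (overflow 20)
  30÷4 = 7 each, +1 to first 2
Round 3: Cedarfen=32 Elkhorn=28 Greywater=15 Ironridge=37 → close Ironridge (overflow 27)
  37÷3 = 12 each, +1 to first 1
Round 4: Cedarfen=45 Elkhorn=40 Greywater=27 → close Elkhorn (overflow 34)
  40÷2 = 20 each, +1 to first 0
Round 5: Cedarfen=65 Greywater=47 → close Cedarfen (overflow 51)
  65÷1 = 65 each, +1 to first 0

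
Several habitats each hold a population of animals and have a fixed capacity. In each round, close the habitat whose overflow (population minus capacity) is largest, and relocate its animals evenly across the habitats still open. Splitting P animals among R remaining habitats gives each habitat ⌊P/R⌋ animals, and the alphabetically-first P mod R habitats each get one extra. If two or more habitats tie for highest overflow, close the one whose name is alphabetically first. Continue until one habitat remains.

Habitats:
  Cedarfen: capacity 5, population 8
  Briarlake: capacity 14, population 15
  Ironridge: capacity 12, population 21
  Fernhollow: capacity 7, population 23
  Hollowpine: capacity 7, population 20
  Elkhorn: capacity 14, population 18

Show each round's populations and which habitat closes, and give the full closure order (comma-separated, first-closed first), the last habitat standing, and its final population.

Closure order: Fernhollow, Hollowpine, Ironridge, Elkhorn, Briarlake
Last habitat: Cedarfen with 105 animals

Round 1: Briarlake=15 Cedarfen=8 Elkhorn=18 Fernhollow=23 Hollowpine=20 Ironridge=21 → close Fernhollow (overflow 16)
  23÷5 = 4 each, +1 to first 3
Round 2: Briarlake=20 Cedarfen=13 Elkhorn=23 Hollowpine=24 Ironridge=25 → close Hollowpine (overflow 17)
  24÷4 = 6 each, +1 to first 0
Round 3: Briarlake=26 Cedarfen=19 Elkhorn=29 Ironridge=31 → close Ironridge (overflow 19)
  31÷3 = 10 each, +1 to first 1
Round 4: Briarlake=37 Cedarfen=29 Elkhorn=39 → close Elkhorn (overflow 25)
  39÷2 = 19 each, +1 to first 1
Round 5: Briarlake=57 Cedarfen=48 → close Briarlake (overflow 43)
  57÷1 = 57 each, +1 to first 0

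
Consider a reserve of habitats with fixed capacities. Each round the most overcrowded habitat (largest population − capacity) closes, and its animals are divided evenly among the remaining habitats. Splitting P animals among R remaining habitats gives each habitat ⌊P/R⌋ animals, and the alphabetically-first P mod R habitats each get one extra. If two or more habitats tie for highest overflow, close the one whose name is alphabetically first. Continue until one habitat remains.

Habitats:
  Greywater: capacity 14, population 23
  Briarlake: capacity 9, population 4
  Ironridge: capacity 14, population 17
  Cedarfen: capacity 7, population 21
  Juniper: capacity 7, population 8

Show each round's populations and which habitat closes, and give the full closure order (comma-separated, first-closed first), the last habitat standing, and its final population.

Round 1: Briarlake=4 Cedarfen=21 Greywater=23 Ironridge=17 Juniper=8 → close Cedarfen (overflow 14)
  21÷4 = 5 each, +1 to first 1
Round 2: Briarlake=10 Greywater=28 Ironridge=22 Juniper=13 → close Greywater (overflow 14)
  28÷3 = 9 each, +1 to first 1
Round 3: Briarlake=20 Ironridge=31 Juniper=22 → close Ironridge (overflow 17)
  31÷2 = 15 each, +1 to first 1
Round 4: Briarlake=36 Juniper=37 → close Juniper (overflow 30)
  37÷1 = 37 each, +1 to first 0

Closure order: Cedarfen, Greywater, Ironridge, Juniper
Last habitat: Briarlake with 73 animals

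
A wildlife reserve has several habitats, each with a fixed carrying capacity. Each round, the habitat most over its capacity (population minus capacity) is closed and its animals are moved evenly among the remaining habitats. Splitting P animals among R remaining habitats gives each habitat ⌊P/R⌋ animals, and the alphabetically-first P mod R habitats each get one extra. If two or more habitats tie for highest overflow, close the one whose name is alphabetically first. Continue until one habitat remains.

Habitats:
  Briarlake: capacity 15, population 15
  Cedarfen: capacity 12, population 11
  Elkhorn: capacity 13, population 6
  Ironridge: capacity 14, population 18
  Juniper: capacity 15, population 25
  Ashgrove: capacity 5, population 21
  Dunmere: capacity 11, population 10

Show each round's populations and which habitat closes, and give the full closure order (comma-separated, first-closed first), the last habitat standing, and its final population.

Closure order: Ashgrove, Juniper, Ironridge, Briarlake, Cedarfen, Dunmere
Last habitat: Elkhorn with 106 animals

Round 1: Ashgrove=21 Briarlake=15 Cedarfen=11 Dunmere=10 Elkhorn=6 Ironridge=18 Juniper=25 → close Ashgrove (overflow 16)
  21÷6 = 3 each, +1 to first 3
Round 2: Briarlake=19 Cedarfen=15 Dunmere=14 Elkhorn=9 Ironridge=21 Juniper=28 → close Juniper (overflow 13)
  28÷5 = 5 each, +1 to first 3
Round 3: Briarlake=25 Cedarfen=21 Dunmere=20 Elkhorn=14 Ironridge=26 → close Ironridge (overflow 12)
  26÷4 = 6 each, +1 to first 2
Round 4: Briarlake=32 Cedarfen=28 Dunmere=26 Elkhorn=20 → close Briarlake (overflow 17)
  32÷3 = 10 each, +1 to first 2
Round 5: Cedarfen=39 Dunmere=37 Elkhorn=30 → close Cedarfen (overflow 27)
  39÷2 = 19 each, +1 to first 1
Round 6: Dunmere=57 Elkhorn=49 → close Dunmere (overflow 46)
  57÷1 = 57 each, +1 to first 0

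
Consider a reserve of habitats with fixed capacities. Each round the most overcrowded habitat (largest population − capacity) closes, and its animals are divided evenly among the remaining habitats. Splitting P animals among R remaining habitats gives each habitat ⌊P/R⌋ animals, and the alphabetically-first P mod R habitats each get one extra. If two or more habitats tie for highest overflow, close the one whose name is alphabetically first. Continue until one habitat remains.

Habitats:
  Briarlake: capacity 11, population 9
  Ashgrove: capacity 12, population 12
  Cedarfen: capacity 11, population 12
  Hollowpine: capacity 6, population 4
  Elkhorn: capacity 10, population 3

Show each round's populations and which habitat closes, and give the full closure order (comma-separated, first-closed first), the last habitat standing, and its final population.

Closure order: Cedarfen, Ashgrove, Briarlake, Hollowpine
Last habitat: Elkhorn with 40 animals

Round 1: Ashgrove=12 Briarlake=9 Cedarfen=12 Elkhorn=3 Hollowpine=4 → close Cedarfen (overflow 1)
  12÷4 = 3 each, +1 to first 0
Round 2: Ashgrove=15 Briarlake=12 Elkhorn=6 Hollowpine=7 → close Ashgrove (overflow 3)
  15÷3 = 5 each, +1 to first 0
Round 3: Briarlake=17 Elkhorn=11 Hollowpine=12 → close Briarlake (overflow 6)
  17÷2 = 8 each, +1 to first 1
Round 4: Elkhorn=20 Hollowpine=20 → close Hollowpine (overflow 14)
  20÷1 = 20 each, +1 to first 0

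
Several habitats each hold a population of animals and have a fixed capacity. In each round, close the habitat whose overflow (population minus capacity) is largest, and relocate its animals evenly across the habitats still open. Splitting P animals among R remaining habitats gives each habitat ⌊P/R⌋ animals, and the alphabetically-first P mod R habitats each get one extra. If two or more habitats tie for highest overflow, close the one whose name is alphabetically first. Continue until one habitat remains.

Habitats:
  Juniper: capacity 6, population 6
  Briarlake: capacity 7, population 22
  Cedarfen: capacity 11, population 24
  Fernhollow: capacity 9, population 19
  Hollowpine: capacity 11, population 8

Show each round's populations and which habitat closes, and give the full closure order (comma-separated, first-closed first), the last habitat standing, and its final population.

Round 1: Briarlake=22 Cedarfen=24 Fernhollow=19 Hollowpine=8 Juniper=6 → close Briarlake (overflow 15)
  22÷4 = 5 each, +1 to first 2
Round 2: Cedarfen=30 Fernhollow=25 Hollowpine=13 Juniper=11 → close Cedarfen (overflow 19)
  30÷3 = 10 each, +1 to first 0
Round 3: Fernhollow=35 Hollowpine=23 Juniper=21 → close Fernhollow (overflow 26)
  35÷2 = 17 each, +1 to first 1
Round 4: Hollowpine=41 Juniper=38 → close Juniper (overflow 32)
  38÷1 = 38 each, +1 to first 0

Closure order: Briarlake, Cedarfen, Fernhollow, Juniper
Last habitat: Hollowpine with 79 animals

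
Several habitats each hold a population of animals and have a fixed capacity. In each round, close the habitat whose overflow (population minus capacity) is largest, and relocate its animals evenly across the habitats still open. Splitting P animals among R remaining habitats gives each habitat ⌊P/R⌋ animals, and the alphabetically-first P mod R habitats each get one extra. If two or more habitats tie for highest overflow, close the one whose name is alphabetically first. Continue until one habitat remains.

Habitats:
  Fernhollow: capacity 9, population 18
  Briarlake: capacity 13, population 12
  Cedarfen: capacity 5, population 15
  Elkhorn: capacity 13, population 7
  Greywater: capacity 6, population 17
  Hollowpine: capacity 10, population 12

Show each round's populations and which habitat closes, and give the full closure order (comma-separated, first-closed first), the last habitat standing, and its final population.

Closure order: Greywater, Cedarfen, Fernhollow, Briarlake, Hollowpine
Last habitat: Elkhorn with 81 animals

Round 1: Briarlake=12 Cedarfen=15 Elkhorn=7 Fernhollow=18 Greywater=17 Hollowpine=12 → close Greywater (overflow 11)
  17÷5 = 3 each, +1 to first 2
Round 2: Briarlake=16 Cedarfen=19 Elkhorn=10 Fernhollow=21 Hollowpine=15 → close Cedarfen (overflow 14)
  19÷4 = 4 each, +1 to first 3
Round 3: Briarlake=21 Elkhorn=15 Fernhollow=26 Hollowpine=19 → close Fernhollow (overflow 17)
  26÷3 = 8 each, +1 to first 2
Round 4: Briarlake=30 Elkhorn=24 Hollowpine=27 → close Briarlake (overflow 17)
  30÷2 = 15 each, +1 to first 0
Round 5: Elkhorn=39 Hollowpine=42 → close Hollowpine (overflow 32)
  42÷1 = 42 each, +1 to first 0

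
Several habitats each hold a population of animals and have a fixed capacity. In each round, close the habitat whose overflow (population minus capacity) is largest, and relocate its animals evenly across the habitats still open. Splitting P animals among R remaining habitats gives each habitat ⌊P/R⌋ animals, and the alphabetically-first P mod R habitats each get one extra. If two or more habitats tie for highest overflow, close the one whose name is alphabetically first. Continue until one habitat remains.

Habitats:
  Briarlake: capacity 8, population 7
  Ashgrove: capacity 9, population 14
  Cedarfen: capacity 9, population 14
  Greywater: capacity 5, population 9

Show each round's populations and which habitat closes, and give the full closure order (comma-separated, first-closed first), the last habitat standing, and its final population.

Closure order: Ashgrove, Cedarfen, Greywater
Last habitat: Briarlake with 44 animals

Round 1: Ashgrove=14 Briarlake=7 Cedarfen=14 Greywater=9 → close Ashgrove (overflow 5)
  14÷3 = 4 each, +1 to first 2
Round 2: Briarlake=12 Cedarfen=19 Greywater=13 → close Cedarfen (overflow 10)
  19÷2 = 9 each, +1 to first 1
Round 3: Briarlake=22 Greywater=22 → close Greywater (overflow 17)
  22÷1 = 22 each, +1 to first 0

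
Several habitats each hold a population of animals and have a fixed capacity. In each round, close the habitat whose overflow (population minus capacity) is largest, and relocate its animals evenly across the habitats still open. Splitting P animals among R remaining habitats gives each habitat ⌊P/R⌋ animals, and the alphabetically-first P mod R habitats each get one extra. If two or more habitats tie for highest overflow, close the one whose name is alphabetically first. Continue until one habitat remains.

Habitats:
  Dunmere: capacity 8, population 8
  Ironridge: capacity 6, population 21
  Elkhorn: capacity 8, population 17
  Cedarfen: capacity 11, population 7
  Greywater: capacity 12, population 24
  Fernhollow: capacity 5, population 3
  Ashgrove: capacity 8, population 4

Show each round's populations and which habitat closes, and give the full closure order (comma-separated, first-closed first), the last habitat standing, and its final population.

Round 1: Ashgrove=4 Cedarfen=7 Dunmere=8 Elkhorn=17 Fernhollow=3 Greywater=24 Ironridge=21 → close Ironridge (overflow 15)
  21÷6 = 3 each, +1 to first 3
Round 2: Ashgrove=8 Cedarfen=11 Dunmere=12 Elkhorn=20 Fernhollow=6 Greywater=27 → close Greywater (overflow 15)
  27÷5 = 5 each, +1 to first 2
Round 3: Ashgrove=14 Cedarfen=17 Dunmere=17 Elkhorn=25 Fernhollow=11 → close Elkhorn (overflow 17)
  25÷4 = 6 each, +1 to first 1
Round 4: Ashgrove=21 Cedarfen=23 Dunmere=23 Fernhollow=17 → close Dunmere (overflow 15)
  23÷3 = 7 each, +1 to first 2
Round 5: Ashgrove=29 Cedarfen=31 Fernhollow=24 → close Ashgrove (overflow 21)
  29÷2 = 14 each, +1 to first 1
Round 6: Cedarfen=46 Fernhollow=38 → close Cedarfen (overflow 35)
  46÷1 = 46 each, +1 to first 0

Closure order: Ironridge, Greywater, Elkhorn, Dunmere, Ashgrove, Cedarfen
Last habitat: Fernhollow with 84 animals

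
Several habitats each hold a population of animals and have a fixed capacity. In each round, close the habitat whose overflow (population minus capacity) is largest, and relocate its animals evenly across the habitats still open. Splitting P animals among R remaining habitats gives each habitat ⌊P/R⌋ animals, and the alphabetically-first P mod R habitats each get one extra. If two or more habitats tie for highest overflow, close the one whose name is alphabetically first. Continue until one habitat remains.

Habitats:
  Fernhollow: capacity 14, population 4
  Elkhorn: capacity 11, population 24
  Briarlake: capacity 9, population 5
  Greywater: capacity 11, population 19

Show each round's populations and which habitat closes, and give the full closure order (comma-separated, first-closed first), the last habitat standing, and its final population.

Closure order: Elkhorn, Greywater, Briarlake
Last habitat: Fernhollow with 52 animals

Round 1: Briarlake=5 Elkhorn=24 Fernhollow=4 Greywater=19 → close Elkhorn (overflow 13)
  24÷3 = 8 each, +1 to first 0
Round 2: Briarlake=13 Fernhollow=12 Greywater=27 → close Greywater (overflow 16)
  27÷2 = 13 each, +1 to first 1
Round 3: Briarlake=27 Fernhollow=25 → close Briarlake (overflow 18)
  27÷1 = 27 each, +1 to first 0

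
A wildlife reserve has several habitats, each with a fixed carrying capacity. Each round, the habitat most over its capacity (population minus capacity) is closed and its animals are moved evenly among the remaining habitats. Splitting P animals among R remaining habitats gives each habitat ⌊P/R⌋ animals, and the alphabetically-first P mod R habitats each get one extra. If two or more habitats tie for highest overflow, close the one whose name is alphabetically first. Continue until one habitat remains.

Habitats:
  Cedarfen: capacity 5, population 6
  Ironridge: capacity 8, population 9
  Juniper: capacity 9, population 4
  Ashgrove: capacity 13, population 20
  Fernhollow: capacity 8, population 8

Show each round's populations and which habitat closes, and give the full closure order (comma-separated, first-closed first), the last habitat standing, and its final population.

Round 1: Ashgrove=20 Cedarfen=6 Fernhollow=8 Ironridge=9 Juniper=4 → close Ashgrove (overflow 7)
  20÷4 = 5 each, +1 to first 0
Round 2: Cedarfen=11 Fernhollow=13 Ironridge=14 Juniper=9 → close Cedarfen (overflow 6)
  11÷3 = 3 each, +1 to first 2
Round 3: Fernhollow=17 Ironridge=18 Juniper=12 → close Ironridge (overflow 10)
  18÷2 = 9 each, +1 to first 0
Round 4: Fernhollow=26 Juniper=21 → close Fernhollow (overflow 18)
  26÷1 = 26 each, +1 to first 0

Closure order: Ashgrove, Cedarfen, Ironridge, Fernhollow
Last habitat: Juniper with 47 animals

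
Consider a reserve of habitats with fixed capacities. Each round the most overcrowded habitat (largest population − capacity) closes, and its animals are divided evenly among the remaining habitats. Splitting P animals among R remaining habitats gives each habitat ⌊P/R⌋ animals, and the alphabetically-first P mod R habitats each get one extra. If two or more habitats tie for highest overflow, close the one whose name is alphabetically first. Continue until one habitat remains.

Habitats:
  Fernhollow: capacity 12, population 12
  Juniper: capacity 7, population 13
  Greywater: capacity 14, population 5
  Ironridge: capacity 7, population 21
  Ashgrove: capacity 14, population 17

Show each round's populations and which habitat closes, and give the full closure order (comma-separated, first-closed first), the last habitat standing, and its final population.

Round 1: Ashgrove=17 Fernhollow=12 Greywater=5 Ironridge=21 Juniper=13 → close Ironridge (overflow 14)
  21÷4 = 5 each, +1 to first 1
Round 2: Ashgrove=23 Fernhollow=17 Greywater=10 Juniper=18 → close Juniper (overflow 11)
  18÷3 = 6 each, +1 to first 0
Round 3: Ashgrove=29 Fernhollow=23 Greywater=16 → close Ashgrove (overflow 15)
  29÷2 = 14 each, +1 to first 1
Round 4: Fernhollow=38 Greywater=30 → close Fernhollow (overflow 26)
  38÷1 = 38 each, +1 to first 0

Closure order: Ironridge, Juniper, Ashgrove, Fernhollow
Last habitat: Greywater with 68 animals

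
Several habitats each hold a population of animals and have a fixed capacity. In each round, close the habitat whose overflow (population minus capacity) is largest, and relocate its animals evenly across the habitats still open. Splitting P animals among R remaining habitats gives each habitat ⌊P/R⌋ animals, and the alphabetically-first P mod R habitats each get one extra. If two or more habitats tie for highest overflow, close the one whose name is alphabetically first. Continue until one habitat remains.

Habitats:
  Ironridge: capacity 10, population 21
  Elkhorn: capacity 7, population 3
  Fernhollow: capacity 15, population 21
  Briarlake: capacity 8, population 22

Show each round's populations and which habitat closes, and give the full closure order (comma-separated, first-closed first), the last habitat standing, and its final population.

Closure order: Briarlake, Ironridge, Fernhollow
Last habitat: Elkhorn with 67 animals

Round 1: Briarlake=22 Elkhorn=3 Fernhollow=21 Ironridge=21 → close Briarlake (overflow 14)
  22÷3 = 7 each, +1 to first 1
Round 2: Elkhorn=11 Fernhollow=28 Ironridge=28 → close Ironridge (overflow 18)
  28÷2 = 14 each, +1 to first 0
Round 3: Elkhorn=25 Fernhollow=42 → close Fernhollow (overflow 27)
  42÷1 = 42 each, +1 to first 0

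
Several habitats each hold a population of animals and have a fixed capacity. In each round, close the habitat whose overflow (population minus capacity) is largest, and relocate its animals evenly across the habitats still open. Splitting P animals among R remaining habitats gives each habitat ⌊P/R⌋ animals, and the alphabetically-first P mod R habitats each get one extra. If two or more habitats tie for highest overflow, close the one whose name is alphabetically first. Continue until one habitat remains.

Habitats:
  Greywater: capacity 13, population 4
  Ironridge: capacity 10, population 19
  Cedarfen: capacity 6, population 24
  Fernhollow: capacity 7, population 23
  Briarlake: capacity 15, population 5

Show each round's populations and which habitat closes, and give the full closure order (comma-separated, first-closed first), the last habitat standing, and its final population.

Closure order: Cedarfen, Fernhollow, Ironridge, Greywater
Last habitat: Briarlake with 75 animals

Round 1: Briarlake=5 Cedarfen=24 Fernhollow=23 Greywater=4 Ironridge=19 → close Cedarfen (overflow 18)
  24÷4 = 6 each, +1 to first 0
Round 2: Briarlake=11 Fernhollow=29 Greywater=10 Ironridge=25 → close Fernhollow (overflow 22)
  29÷3 = 9 each, +1 to first 2
Round 3: Briarlake=21 Greywater=20 Ironridge=34 → close Ironridge (overflow 24)
  34÷2 = 17 each, +1 to first 0
Round 4: Briarlake=38 Greywater=37 → close Greywater (overflow 24)
  37÷1 = 37 each, +1 to first 0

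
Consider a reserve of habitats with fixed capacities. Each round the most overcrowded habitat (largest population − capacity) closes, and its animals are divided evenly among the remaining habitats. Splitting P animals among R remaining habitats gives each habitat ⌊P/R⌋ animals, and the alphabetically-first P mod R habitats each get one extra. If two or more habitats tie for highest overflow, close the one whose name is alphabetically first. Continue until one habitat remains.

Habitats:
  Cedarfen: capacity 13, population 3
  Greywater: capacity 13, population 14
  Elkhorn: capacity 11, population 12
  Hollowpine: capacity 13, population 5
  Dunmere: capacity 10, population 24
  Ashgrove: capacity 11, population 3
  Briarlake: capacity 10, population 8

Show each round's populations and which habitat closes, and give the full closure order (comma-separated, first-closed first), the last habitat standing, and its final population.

Closure order: Dunmere, Elkhorn, Greywater, Briarlake, Ashgrove, Hollowpine
Last habitat: Cedarfen with 69 animals

Round 1: Ashgrove=3 Briarlake=8 Cedarfen=3 Dunmere=24 Elkhorn=12 Greywater=14 Hollowpine=5 → close Dunmere (overflow 14)
  24÷6 = 4 each, +1 to first 0
Round 2: Ashgrove=7 Briarlake=12 Cedarfen=7 Elkhorn=16 Greywater=18 Hollowpine=9 → close Elkhorn (overflow 5)
  16÷5 = 3 each, +1 to first 1
Round 3: Ashgrove=11 Briarlake=15 Cedarfen=10 Greywater=21 Hollowpine=12 → close Greywater (overflow 8)
  21÷4 = 5 each, +1 to first 1
Round 4: Ashgrove=17 Briarlake=20 Cedarfen=15 Hollowpine=17 → close Briarlake (overflow 10)
  20÷3 = 6 each, +1 to first 2
Round 5: Ashgrove=24 Cedarfen=22 Hollowpine=23 → close Ashgrove (overflow 13)
  24÷2 = 12 each, +1 to first 0
Round 6: Cedarfen=34 Hollowpine=35 → close Hollowpine (overflow 22)
  35÷1 = 35 each, +1 to first 0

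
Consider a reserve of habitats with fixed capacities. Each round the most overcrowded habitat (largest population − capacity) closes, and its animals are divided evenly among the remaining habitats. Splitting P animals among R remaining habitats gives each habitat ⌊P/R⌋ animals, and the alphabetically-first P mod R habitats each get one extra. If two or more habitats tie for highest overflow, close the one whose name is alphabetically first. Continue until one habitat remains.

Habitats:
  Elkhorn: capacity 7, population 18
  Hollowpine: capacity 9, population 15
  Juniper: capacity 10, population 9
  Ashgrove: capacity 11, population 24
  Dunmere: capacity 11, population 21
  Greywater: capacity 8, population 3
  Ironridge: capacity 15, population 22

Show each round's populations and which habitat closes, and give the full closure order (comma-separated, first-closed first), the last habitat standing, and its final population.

Closure order: Ashgrove, Elkhorn, Dunmere, Hollowpine, Ironridge, Greywater
Last habitat: Juniper with 112 animals

Round 1: Ashgrove=24 Dunmere=21 Elkhorn=18 Greywater=3 Hollowpine=15 Ironridge=22 Juniper=9 → close Ashgrove (overflow 13)
  24÷6 = 4 each, +1 to first 0
Round 2: Dunmere=25 Elkhorn=22 Greywater=7 Hollowpine=19 Ironridge=26 Juniper=13 → close Elkhorn (overflow 15)
  22÷5 = 4 each, +1 to first 2
Round 3: Dunmere=30 Greywater=12 Hollowpine=23 Ironridge=30 Juniper=17 → close Dunmere (overflow 19)
  30÷4 = 7 each, +1 to first 2
Round 4: Greywater=20 Hollowpine=31 Ironridge=37 Juniper=24 → close Hollowpine (overflow 22)
  31÷3 = 10 each, +1 to first 1
Round 5: Greywater=31 Ironridge=47 Juniper=34 → close Ironridge (overflow 32)
  47÷2 = 23 each, +1 to first 1
Round 6: Greywater=55 Juniper=57 → close Greywater (overflow 47)
  55÷1 = 55 each, +1 to first 0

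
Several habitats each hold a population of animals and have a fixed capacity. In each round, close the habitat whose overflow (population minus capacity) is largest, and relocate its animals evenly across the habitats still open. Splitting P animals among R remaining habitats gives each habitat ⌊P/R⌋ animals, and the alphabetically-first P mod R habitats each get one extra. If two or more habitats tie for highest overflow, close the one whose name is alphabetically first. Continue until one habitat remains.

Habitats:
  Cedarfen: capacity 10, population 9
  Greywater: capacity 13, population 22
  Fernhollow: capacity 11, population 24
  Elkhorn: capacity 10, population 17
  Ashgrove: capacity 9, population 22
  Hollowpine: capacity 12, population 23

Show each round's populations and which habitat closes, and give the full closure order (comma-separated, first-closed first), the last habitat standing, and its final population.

Round 1: Ashgrove=22 Cedarfen=9 Elkhorn=17 Fernhollow=24 Greywater=22 Hollowpine=23 → close Ashgrove (overflow 13)
  22÷5 = 4 each, +1 to first 2
Round 2: Cedarfen=14 Elkhorn=22 Fernhollow=28 Greywater=26 Hollowpine=27 → close Fernhollow (overflow 17)
  28÷4 = 7 each, +1 to first 0
Round 3: Cedarfen=21 Elkhorn=29 Greywater=33 Hollowpine=34 → close Hollowpine (overflow 22)
  34÷3 = 11 each, +1 to first 1
Round 4: Cedarfen=33 Elkhorn=40 Greywater=44 → close Greywater (overflow 31)
  44÷2 = 22 each, +1 to first 0
Round 5: Cedarfen=55 Elkhorn=62 → close Elkhorn (overflow 52)
  62÷1 = 62 each, +1 to first 0

Closure order: Ashgrove, Fernhollow, Hollowpine, Greywater, Elkhorn
Last habitat: Cedarfen with 117 animals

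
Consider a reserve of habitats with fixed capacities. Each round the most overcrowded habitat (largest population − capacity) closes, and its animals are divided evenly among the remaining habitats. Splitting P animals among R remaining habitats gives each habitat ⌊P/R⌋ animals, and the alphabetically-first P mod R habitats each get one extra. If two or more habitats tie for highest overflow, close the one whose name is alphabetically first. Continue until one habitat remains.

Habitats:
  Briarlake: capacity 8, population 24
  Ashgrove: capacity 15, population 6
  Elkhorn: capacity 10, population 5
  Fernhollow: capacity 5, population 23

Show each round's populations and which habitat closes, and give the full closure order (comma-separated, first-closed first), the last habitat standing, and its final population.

Closure order: Fernhollow, Briarlake, Elkhorn
Last habitat: Ashgrove with 58 animals

Round 1: Ashgrove=6 Briarlake=24 Elkhorn=5 Fernhollow=23 → close Fernhollow (overflow 18)
  23÷3 = 7 each, +1 to first 2
Round 2: Ashgrove=14 Briarlake=32 Elkhorn=12 → close Briarlake (overflow 24)
  32÷2 = 16 each, +1 to first 0
Round 3: Ashgrove=30 Elkhorn=28 → close Elkhorn (overflow 18)
  28÷1 = 28 each, +1 to first 0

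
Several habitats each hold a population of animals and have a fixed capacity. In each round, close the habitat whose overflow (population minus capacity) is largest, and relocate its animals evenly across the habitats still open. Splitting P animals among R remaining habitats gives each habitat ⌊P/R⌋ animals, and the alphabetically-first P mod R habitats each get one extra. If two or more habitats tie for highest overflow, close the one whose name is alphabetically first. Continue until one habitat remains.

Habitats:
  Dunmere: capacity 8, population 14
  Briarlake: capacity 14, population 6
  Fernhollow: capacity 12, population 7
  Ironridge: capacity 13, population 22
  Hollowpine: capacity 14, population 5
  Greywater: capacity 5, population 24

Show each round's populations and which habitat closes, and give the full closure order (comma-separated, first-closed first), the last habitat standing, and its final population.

Round 1: Briarlake=6 Dunmere=14 Fernhollow=7 Greywater=24 Hollowpine=5 Ironridge=22 → close Greywater (overflow 19)
  24÷5 = 4 each, +1 to first 4
Round 2: Briarlake=11 Dunmere=19 Fernhollow=12 Hollowpine=10 Ironridge=26 → close Ironridge (overflow 13)
  26÷4 = 6 each, +1 to first 2
Round 3: Briarlake=18 Dunmere=26 Fernhollow=18 Hollowpine=16 → close Dunmere (overflow 18)
  26÷3 = 8 each, +1 to first 2
Round 4: Briarlake=27 Fernhollow=27 Hollowpine=24 → close Fernhollow (overflow 15)
  27÷2 = 13 each, +1 to first 1
Round 5: Briarlake=41 Hollowpine=37 → close Briarlake (overflow 27)
  41÷1 = 41 each, +1 to first 0

Closure order: Greywater, Ironridge, Dunmere, Fernhollow, Briarlake
Last habitat: Hollowpine with 78 animals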